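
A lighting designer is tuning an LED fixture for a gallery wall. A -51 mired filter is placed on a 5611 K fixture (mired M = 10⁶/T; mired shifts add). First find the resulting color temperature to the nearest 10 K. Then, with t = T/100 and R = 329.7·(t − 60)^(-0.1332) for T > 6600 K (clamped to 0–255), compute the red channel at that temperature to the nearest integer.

M_in = 10⁶/5611 = 178.22; M_out = 178.22 + (-51) = 127.22.
T_out = 10⁶/127.22 = 7860.3 K → 7860 K; t = 78.6.
R = 329.7·(78.6 − 60)^(-0.1332) = 329.7·18.6^(-0.1332) = 329.7·0.67749 = 223.367.
Rounded: 223.

223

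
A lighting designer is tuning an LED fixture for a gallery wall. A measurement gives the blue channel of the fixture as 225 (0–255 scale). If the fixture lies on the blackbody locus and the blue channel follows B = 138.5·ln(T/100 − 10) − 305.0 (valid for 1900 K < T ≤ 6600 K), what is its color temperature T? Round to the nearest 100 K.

5600 K

ln(t − 10) = (225 + 305.0) / 138.5 = 3.8267.
t − 10 = e^3.8267 = 45.911, so t = 55.911.
T = 100·t = 5591 K → 5600 K to the nearest 100 K.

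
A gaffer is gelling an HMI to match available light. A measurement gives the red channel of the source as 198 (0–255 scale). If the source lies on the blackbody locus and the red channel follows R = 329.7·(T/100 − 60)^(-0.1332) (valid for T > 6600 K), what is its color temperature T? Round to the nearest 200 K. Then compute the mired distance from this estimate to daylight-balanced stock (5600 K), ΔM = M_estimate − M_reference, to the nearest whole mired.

(t − 60)^(-0.1332) = 198/329.7 = 0.60055.
t − 60 = 0.60055^(1/-0.1332) = 0.60055^(-7.508) = 45.980, so t = 105.980.
T = 100·t = 10598 K → 10600 K to the nearest 200 K.
M_estimate = 10⁶/10600 = 94.34; M_reference = 10⁶/5600 = 178.57.
ΔM = 94.34 − 178.57 = -84.23 → -84 mireds.

-84 mireds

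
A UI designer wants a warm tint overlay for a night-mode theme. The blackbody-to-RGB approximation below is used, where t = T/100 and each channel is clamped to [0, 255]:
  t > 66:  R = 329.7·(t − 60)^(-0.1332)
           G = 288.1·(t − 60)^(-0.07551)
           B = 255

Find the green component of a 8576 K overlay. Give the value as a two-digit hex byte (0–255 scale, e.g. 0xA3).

t = 8576/100 = 85.76; the t > 66 branch applies.
G = 288.1·(85.76 − 60)^(-0.07551) = 288.1·25.76^(-0.07551) = 288.1·0.78246 = 225.425.
Rounded: 225; in hex, 0xE1.

0xE1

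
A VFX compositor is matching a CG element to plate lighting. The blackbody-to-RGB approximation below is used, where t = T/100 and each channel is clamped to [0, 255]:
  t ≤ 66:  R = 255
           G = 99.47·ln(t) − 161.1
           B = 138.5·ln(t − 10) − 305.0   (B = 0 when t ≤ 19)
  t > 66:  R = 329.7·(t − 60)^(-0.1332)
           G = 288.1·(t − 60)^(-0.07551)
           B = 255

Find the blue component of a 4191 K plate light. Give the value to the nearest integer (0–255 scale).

175

t = 4191/100 = 41.91; the t ≤ 66 branch applies.
B = 138.5·ln(41.91 − 10) − 305.0 = 138.5·ln 31.91 − 305.0 = 138.5·3.4629 − 305.0 = 174.614.
Rounded: 175.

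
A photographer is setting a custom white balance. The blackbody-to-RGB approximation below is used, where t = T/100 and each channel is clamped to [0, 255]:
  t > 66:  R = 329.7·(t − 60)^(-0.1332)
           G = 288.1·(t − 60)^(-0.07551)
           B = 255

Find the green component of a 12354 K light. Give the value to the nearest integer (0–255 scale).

t = 12354/100 = 123.54; the t > 66 branch applies.
G = 288.1·(123.54 − 60)^(-0.07551) = 288.1·63.54^(-0.07551) = 288.1·0.73089 = 210.569.
Rounded: 211.

211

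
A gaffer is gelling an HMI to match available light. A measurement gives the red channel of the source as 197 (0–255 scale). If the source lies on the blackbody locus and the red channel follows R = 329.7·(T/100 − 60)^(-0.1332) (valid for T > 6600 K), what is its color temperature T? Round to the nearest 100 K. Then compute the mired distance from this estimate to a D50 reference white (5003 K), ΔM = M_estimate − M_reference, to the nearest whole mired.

-107 mireds

(t − 60)^(-0.1332) = 197/329.7 = 0.59751.
t − 60 = 0.59751^(1/-0.1332) = 0.59751^(-7.508) = 47.761, so t = 107.761.
T = 100·t = 10776 K → 10800 K to the nearest 100 K.
M_estimate = 10⁶/10800 = 92.59; M_reference = 10⁶/5003 = 199.88.
ΔM = 92.59 − 199.88 = -107.29 → -107 mireds.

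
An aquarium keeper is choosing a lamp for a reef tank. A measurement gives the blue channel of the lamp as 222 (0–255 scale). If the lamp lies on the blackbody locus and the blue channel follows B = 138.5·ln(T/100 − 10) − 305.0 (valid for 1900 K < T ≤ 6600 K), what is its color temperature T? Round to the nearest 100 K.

5500 K

ln(t − 10) = (222 + 305.0) / 138.5 = 3.8051.
t − 10 = e^3.8051 = 44.928, so t = 54.928.
T = 100·t = 5493 K → 5500 K to the nearest 100 K.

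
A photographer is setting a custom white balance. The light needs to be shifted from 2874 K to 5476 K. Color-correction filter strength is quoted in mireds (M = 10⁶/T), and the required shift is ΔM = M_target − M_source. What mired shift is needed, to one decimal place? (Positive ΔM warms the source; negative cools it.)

-165.3 mireds

M_source = 10⁶/2874 = 347.947; M_target = 10⁶/5476 = 182.615.
ΔM = 182.615 − 347.947 = -165.332 → -165.3 mireds, a cooling shift.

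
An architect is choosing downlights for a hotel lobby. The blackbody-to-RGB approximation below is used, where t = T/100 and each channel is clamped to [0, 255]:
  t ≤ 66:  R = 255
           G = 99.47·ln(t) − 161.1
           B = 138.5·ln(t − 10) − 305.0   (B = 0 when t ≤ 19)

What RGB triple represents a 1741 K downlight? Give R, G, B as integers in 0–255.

R=255, G=123, B=0

t = 1741/100 = 17.41; the t ≤ 66 branch applies.
R = 255 by definition for t ≤ 66.
G = 99.47·ln 17.41 − 161.1 = 99.47·2.8570 − 161.1 = 123.090.
t = 17.41 ≤ 19, so B = 0.
Rounded: (255, 123, 0).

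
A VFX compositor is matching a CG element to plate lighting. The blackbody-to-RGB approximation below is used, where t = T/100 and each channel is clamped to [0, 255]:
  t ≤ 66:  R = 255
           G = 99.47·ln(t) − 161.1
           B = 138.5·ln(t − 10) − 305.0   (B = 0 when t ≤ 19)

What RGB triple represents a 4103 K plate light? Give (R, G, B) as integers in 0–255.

t = 4103/100 = 41.03; the t ≤ 66 branch applies.
R = 255 by definition for t ≤ 66.
G = 99.47·ln 41.03 − 161.1 = 99.47·3.7143 − 161.1 = 208.362.
B = 138.5·ln(41.03 − 10) − 305.0 = 138.5·ln 31.03 − 305.0 = 138.5·3.4350 − 305.0 = 170.741.
Rounded: (255, 208, 171).

(255, 208, 171)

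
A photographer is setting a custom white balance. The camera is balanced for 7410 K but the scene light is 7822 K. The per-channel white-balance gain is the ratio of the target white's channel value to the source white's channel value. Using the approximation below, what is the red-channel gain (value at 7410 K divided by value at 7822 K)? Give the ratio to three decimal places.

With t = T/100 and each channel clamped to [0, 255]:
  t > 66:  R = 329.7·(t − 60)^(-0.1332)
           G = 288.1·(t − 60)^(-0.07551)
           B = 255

At 7822 K (t = 78.22):
  R = 329.7·(78.22 − 60)^(-0.1332) = 329.7·18.22^(-0.1332) = 329.7·0.67935 = 223.982.
At 7410 K (t = 74.1):
  R = 329.7·(74.1 − 60)^(-0.1332) = 329.7·14.1^(-0.1332) = 329.7·0.70295 = 231.762.
Gain = 231.762 / 223.982 = 1.0347 → 1.035.

1.035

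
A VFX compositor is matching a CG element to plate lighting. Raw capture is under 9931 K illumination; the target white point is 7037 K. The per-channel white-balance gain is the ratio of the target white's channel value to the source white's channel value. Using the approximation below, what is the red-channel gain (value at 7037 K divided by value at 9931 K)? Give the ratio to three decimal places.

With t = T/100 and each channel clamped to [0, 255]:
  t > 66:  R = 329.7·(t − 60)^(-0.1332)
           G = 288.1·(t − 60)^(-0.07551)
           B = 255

At 9931 K (t = 99.31):
  R = 329.7·(99.31 − 60)^(-0.1332) = 329.7·39.31^(-0.1332) = 329.7·0.61321 = 202.177.
At 7037 K (t = 70.37):
  R = 329.7·(70.37 − 60)^(-0.1332) = 329.7·10.37^(-0.1332) = 329.7·0.73232 = 241.444.
Gain = 241.444 / 202.177 = 1.1942 → 1.194.

1.194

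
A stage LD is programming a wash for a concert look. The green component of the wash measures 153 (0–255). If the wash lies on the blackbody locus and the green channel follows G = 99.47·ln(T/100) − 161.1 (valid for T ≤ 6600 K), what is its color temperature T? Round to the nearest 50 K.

ln t = (153 + 161.1) / 99.47 = 3.1577.
t = e^3.1577 = 23.517.
T = 100·t = 2352 K → 2350 K to the nearest 50 K.

2350 K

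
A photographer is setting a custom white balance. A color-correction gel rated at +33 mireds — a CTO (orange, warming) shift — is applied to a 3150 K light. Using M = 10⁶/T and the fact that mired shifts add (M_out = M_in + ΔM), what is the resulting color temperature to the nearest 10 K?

2850 K

M_in = 10⁶/3150 = 317.46 mireds.
M_out = 317.46 + (+33) = 350.46 mireds.
T_out = 10⁶/350.46 = 2853.4 K → 2850 K.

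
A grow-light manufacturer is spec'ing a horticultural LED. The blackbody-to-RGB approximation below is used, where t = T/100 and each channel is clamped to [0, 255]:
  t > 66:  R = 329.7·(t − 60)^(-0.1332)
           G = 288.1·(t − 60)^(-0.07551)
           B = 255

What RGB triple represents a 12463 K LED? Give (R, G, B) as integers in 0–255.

(189, 210, 255)

t = 12463/100 = 124.63; the t > 66 branch applies.
R = 329.7·(124.63 − 60)^(-0.1332) = 329.7·64.63^(-0.1332) = 329.7·0.57392 = 189.221.
G = 288.1·(124.63 − 60)^(-0.07551) = 288.1·64.63^(-0.07551) = 288.1·0.72995 = 210.299.
B = 255 by definition for t > 66.
Rounded: (189, 210, 255).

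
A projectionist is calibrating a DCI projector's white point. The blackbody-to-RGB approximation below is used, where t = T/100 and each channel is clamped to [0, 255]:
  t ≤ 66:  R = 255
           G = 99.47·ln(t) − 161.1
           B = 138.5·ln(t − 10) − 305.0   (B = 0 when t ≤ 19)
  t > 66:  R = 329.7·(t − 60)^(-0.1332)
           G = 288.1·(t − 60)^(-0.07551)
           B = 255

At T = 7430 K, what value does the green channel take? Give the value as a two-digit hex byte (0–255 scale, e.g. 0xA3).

0xEC

t = 7430/100 = 74.3; the t > 66 branch applies.
G = 288.1·(74.3 − 60)^(-0.07551) = 288.1·14.3^(-0.07551) = 288.1·0.81801 = 235.670.
Rounded: 236; in hex, 0xEC.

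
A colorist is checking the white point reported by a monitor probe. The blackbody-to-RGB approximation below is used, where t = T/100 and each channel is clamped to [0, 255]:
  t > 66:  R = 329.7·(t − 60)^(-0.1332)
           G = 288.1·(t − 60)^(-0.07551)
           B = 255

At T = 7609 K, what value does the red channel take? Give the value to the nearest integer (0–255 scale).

228

t = 7609/100 = 76.09; the t > 66 branch applies.
R = 329.7·(76.09 − 60)^(-0.1332) = 329.7·16.09^(-0.1332) = 329.7·0.69070 = 227.722.
Rounded: 228.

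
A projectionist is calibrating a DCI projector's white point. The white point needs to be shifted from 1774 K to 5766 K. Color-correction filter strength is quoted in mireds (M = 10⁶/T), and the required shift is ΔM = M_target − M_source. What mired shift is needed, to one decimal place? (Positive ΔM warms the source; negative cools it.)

M_source = 10⁶/1774 = 563.698; M_target = 10⁶/5766 = 173.430.
ΔM = 173.430 − 563.698 = -390.267 → -390.3 mireds, a cooling shift.

-390.3 mireds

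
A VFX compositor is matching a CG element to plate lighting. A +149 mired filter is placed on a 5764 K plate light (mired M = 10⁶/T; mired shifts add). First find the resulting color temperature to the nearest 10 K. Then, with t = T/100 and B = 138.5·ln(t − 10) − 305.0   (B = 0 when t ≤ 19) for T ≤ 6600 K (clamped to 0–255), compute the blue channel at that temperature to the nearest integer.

M_in = 10⁶/5764 = 173.49; M_out = 173.49 + (+149) = 322.49.
T_out = 10⁶/322.49 = 3100.9 K → 3100 K; t = 31.
B = 138.5·ln(31 − 10) − 305.0 = 138.5·ln 21 − 305.0 = 138.5·3.0445 − 305.0 = 116.666.
Rounded: 117.

117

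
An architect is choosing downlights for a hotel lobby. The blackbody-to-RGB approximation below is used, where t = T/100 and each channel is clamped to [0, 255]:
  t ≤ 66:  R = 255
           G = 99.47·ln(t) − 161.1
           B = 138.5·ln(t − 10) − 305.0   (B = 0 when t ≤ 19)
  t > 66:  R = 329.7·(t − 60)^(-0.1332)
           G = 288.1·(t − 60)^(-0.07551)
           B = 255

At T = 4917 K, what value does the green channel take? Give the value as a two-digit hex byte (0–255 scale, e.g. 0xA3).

0xE2

t = 4917/100 = 49.17; the t ≤ 66 branch applies.
G = 99.47·ln 49.17 − 161.1 = 99.47·3.8953 − 161.1 = 226.364.
Rounded: 226; in hex, 0xE2.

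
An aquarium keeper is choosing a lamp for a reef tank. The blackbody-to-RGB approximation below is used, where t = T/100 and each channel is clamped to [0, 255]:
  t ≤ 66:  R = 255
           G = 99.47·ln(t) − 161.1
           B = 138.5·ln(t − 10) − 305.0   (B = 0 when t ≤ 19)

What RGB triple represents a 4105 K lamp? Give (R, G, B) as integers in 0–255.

t = 4105/100 = 41.05; the t ≤ 66 branch applies.
R = 255 by definition for t ≤ 66.
G = 99.47·ln 41.05 − 161.1 = 99.47·3.7148 − 161.1 = 208.410.
B = 138.5·ln(41.05 − 10) − 305.0 = 138.5·ln 31.05 − 305.0 = 138.5·3.4356 − 305.0 = 170.830.
Rounded: (255, 208, 171).

(255, 208, 171)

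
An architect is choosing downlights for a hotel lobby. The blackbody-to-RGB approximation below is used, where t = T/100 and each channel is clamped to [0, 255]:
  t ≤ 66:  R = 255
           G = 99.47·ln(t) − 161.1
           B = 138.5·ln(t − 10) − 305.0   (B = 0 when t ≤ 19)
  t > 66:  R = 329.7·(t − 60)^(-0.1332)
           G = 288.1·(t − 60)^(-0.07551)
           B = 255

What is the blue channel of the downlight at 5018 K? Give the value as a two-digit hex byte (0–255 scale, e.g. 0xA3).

0xCF

t = 5018/100 = 50.18; the t ≤ 66 branch applies.
B = 138.5·ln(50.18 − 10) − 305.0 = 138.5·ln 40.18 − 305.0 = 138.5·3.6934 − 305.0 = 206.532.
Rounded: 207; in hex, 0xCF.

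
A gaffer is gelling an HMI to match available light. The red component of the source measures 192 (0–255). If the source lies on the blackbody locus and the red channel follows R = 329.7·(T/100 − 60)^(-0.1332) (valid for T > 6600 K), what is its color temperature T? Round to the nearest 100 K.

(t − 60)^(-0.1332) = 192/329.7 = 0.58235.
t − 60 = 0.58235^(1/-0.1332) = 0.58235^(-7.508) = 57.929, so t = 117.929.
T = 100·t = 11793 K → 11800 K to the nearest 100 K.

11800 K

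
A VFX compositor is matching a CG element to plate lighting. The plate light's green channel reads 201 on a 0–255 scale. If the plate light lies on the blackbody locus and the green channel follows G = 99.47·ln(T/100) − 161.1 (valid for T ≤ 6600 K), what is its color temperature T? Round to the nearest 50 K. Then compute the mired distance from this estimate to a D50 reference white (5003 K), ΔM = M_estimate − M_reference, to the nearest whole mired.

ln t = (201 + 161.1) / 99.47 = 3.6403.
t = e^3.6403 = 38.103.
T = 100·t = 3810 K → 3800 K to the nearest 50 K.
M_estimate = 10⁶/3800 = 263.16; M_reference = 10⁶/5003 = 199.88.
ΔM = 263.16 − 199.88 = 63.28 → +63 mireds.

+63 mireds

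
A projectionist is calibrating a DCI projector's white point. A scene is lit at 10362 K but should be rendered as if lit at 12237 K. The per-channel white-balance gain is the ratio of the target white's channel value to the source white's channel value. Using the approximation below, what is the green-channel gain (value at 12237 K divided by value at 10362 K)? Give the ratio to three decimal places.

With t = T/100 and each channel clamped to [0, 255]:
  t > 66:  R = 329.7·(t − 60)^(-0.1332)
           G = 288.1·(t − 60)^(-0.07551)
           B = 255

0.973

At 10362 K (t = 103.62):
  G = 288.1·(103.62 − 60)^(-0.07551) = 288.1·43.62^(-0.07551) = 288.1·0.75195 = 216.636.
At 12237 K (t = 122.37):
  G = 288.1·(122.37 − 60)^(-0.07551) = 288.1·62.37^(-0.07551) = 288.1·0.73192 = 210.865.
Gain = 210.865 / 216.636 = 0.9734 → 0.973.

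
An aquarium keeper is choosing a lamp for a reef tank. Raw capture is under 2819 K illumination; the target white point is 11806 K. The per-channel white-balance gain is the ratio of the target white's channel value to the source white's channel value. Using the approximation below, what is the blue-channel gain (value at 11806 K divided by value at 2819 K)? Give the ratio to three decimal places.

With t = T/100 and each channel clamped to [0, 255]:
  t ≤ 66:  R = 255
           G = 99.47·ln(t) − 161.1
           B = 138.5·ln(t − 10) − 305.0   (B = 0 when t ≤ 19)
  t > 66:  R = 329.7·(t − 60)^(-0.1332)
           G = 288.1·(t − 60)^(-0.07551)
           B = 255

At 2819 K (t = 28.19):
  B = 138.5·ln(28.19 − 10) − 305.0 = 138.5·ln 18.19 − 305.0 = 138.5·2.9009 − 305.0 = 96.771.
At 11806 K (t = 118.06):
  B = 255 by definition for t > 66.
Gain = 255.000 / 96.771 = 2.6351 → 2.635.

2.635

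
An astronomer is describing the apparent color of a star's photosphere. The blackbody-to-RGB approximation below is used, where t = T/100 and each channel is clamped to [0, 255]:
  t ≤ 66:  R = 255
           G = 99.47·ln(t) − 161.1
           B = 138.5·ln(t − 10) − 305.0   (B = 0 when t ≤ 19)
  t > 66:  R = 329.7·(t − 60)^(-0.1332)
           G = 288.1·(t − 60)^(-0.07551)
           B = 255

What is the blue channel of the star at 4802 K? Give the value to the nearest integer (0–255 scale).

199

t = 4802/100 = 48.02; the t ≤ 66 branch applies.
B = 138.5·ln(48.02 − 10) − 305.0 = 138.5·ln 38.02 − 305.0 = 138.5·3.6381 − 305.0 = 198.879.
Rounded: 199.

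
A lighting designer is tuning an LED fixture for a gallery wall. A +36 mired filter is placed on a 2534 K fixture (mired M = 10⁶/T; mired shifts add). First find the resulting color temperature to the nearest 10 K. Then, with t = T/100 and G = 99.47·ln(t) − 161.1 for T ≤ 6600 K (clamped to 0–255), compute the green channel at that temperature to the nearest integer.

M_in = 10⁶/2534 = 394.63; M_out = 394.63 + (+36) = 430.63.
T_out = 10⁶/430.63 = 2322.2 K → 2320 K; t = 23.2.
G = 99.47·ln 23.2 − 161.1 = 99.47·3.1442 − 161.1 = 151.649.
Rounded: 152.

152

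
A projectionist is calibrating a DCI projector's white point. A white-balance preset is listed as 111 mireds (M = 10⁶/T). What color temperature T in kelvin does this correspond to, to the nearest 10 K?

T = 10⁶ / 111 = 9009.01 K → 9010 K.

9010 K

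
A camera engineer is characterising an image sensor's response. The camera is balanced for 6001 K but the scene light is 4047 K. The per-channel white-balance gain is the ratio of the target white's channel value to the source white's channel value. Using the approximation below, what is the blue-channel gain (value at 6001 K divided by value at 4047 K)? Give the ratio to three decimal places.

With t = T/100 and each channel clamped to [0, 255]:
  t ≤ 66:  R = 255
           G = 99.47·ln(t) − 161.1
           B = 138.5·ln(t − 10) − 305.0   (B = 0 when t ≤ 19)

At 4047 K (t = 40.47):
  B = 138.5·ln(40.47 − 10) − 305.0 = 138.5·ln 30.47 − 305.0 = 138.5·3.4167 − 305.0 = 168.219.
At 6001 K (t = 60.01):
  B = 138.5·ln(60.01 − 10) − 305.0 = 138.5·ln 50.01 − 305.0 = 138.5·3.9122 − 305.0 = 236.843.
Gain = 236.843 / 168.219 = 1.4079 → 1.408.

1.408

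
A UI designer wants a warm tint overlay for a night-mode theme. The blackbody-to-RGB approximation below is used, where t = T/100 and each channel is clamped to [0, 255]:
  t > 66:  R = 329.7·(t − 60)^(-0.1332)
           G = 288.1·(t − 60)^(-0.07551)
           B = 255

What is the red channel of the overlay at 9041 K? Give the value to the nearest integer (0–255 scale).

t = 9041/100 = 90.41; the t > 66 branch applies.
R = 329.7·(90.41 − 60)^(-0.1332) = 329.7·30.41^(-0.1332) = 329.7·0.63454 = 209.209.
Rounded: 209.

209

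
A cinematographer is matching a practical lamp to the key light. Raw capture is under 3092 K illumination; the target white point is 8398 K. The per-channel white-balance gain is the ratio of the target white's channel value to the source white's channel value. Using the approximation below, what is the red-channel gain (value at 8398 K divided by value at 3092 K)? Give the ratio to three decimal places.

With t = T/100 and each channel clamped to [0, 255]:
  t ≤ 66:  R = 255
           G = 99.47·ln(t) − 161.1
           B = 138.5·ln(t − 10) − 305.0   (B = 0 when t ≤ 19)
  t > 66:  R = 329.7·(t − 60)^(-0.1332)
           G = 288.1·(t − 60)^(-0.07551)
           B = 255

At 3092 K (t = 30.92):
  R = 255 by definition for t ≤ 66.
At 8398 K (t = 83.98):
  R = 329.7·(83.98 − 60)^(-0.1332) = 329.7·23.98^(-0.1332) = 329.7·0.65494 = 215.935.
Gain = 215.935 / 255.000 = 0.8468 → 0.847.

0.847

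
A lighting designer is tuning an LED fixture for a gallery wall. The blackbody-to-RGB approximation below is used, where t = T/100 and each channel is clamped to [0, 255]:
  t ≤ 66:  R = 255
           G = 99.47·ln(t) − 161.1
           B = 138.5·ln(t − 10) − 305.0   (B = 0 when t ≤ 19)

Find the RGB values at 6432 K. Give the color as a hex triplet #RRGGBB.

#FFFDF8

t = 6432/100 = 64.32; the t ≤ 66 branch applies.
R = 255 by definition for t ≤ 66.
G = 99.47·ln 64.32 − 161.1 = 99.47·4.1639 − 161.1 = 253.080.
B = 138.5·ln(64.32 − 10) − 305.0 = 138.5·ln 54.32 − 305.0 = 138.5·3.9949 − 305.0 = 248.293.
Rounded: (255, 253, 248).
In hex: #FFFDF8.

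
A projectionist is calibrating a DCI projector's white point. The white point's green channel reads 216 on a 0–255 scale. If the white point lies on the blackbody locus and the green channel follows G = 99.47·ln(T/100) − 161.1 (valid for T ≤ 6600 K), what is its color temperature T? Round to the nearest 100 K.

4400 K

ln t = (216 + 161.1) / 99.47 = 3.7911.
t = e^3.7911 = 44.305.
T = 100·t = 4430 K → 4400 K to the nearest 100 K.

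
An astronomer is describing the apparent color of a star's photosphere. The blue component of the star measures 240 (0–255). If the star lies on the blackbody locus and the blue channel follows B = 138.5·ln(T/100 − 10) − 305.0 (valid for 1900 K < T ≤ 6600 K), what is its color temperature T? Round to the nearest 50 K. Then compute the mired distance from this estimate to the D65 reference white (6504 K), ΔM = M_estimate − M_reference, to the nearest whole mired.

+10 mireds

ln(t − 10) = (240 + 305.0) / 138.5 = 3.9350.
t − 10 = e^3.9350 = 51.163, so t = 61.163.
T = 100·t = 6116 K → 6100 K to the nearest 50 K.
M_estimate = 10⁶/6100 = 163.93; M_reference = 10⁶/6504 = 153.75.
ΔM = 163.93 − 153.75 = 10.18 → +10 mireds.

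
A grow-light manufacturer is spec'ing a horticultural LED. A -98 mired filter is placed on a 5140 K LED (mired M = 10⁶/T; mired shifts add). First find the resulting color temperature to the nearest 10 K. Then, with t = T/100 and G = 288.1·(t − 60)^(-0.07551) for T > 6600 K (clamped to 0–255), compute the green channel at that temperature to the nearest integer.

217

M_in = 10⁶/5140 = 194.55; M_out = 194.55 + (-98) = 96.55.
T_out = 10⁶/96.55 = 10357.1 K → 10360 K; t = 103.6.
G = 288.1·(103.6 − 60)^(-0.07551) = 288.1·43.6^(-0.07551) = 288.1·0.75197 = 216.643.
Rounded: 217.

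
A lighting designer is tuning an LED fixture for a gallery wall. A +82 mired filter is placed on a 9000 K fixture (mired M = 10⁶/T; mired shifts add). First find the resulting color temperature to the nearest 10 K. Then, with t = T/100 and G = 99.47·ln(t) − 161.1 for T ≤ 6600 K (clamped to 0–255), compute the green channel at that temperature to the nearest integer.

M_in = 10⁶/9000 = 111.11; M_out = 111.11 + (+82) = 193.11.
T_out = 10⁶/193.11 = 5178.4 K → 5180 K; t = 51.8.
G = 99.47·ln 51.8 − 161.1 = 99.47·3.9474 − 161.1 = 231.547.
Rounded: 232.

232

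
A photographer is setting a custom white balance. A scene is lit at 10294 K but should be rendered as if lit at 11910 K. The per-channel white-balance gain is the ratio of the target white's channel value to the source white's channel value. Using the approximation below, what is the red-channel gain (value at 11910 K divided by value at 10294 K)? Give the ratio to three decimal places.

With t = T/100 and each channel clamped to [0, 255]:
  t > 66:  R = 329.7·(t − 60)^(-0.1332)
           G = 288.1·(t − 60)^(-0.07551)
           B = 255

0.958

At 10294 K (t = 102.94):
  R = 329.7·(102.94 − 60)^(-0.1332) = 329.7·42.94^(-0.1332) = 329.7·0.60604 = 199.812.
At 11910 K (t = 119.1):
  R = 329.7·(119.1 − 60)^(-0.1332) = 329.7·59.1^(-0.1332) = 329.7·0.58080 = 191.489.
Gain = 191.489 / 199.812 = 0.9583 → 0.958.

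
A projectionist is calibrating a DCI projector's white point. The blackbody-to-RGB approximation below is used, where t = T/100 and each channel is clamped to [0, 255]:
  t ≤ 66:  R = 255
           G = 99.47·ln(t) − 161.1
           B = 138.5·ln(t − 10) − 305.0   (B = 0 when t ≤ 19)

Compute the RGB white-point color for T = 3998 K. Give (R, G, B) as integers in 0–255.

(255, 206, 166)

t = 3998/100 = 39.98; the t ≤ 66 branch applies.
R = 255 by definition for t ≤ 66.
G = 99.47·ln 39.98 − 161.1 = 99.47·3.6884 − 161.1 = 205.783.
B = 138.5·ln(39.98 − 10) − 305.0 = 138.5·ln 29.98 − 305.0 = 138.5·3.4005 − 305.0 = 165.973.
Rounded: (255, 206, 166).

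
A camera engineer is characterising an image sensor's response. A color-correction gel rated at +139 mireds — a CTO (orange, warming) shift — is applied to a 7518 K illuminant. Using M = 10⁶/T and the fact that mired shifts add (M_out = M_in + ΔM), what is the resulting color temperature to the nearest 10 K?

3680 K

M_in = 10⁶/7518 = 133.01 mireds.
M_out = 133.01 + (+139) = 272.01 mireds.
T_out = 10⁶/272.01 = 3676.3 K → 3680 K.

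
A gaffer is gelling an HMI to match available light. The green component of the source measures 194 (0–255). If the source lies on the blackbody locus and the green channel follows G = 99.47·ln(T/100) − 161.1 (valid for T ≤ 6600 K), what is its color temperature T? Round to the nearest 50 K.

3550 K

ln t = (194 + 161.1) / 99.47 = 3.5699.
t = e^3.5699 = 35.514.
T = 100·t = 3551 K → 3550 K to the nearest 50 K.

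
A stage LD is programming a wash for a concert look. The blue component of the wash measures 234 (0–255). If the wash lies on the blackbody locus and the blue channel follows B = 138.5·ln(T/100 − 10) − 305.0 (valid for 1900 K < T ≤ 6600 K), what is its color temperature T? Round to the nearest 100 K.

5900 K

ln(t − 10) = (234 + 305.0) / 138.5 = 3.8917.
t − 10 = e^3.8917 = 48.994, so t = 58.994.
T = 100·t = 5899 K → 5900 K to the nearest 100 K.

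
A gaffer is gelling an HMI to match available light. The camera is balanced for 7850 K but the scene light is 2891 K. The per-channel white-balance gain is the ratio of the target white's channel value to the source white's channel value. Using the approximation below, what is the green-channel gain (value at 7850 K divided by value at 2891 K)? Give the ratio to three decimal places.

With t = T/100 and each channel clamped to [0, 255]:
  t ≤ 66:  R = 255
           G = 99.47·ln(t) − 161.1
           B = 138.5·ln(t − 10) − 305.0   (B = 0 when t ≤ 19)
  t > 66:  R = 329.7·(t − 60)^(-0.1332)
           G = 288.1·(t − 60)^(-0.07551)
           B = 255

At 2891 K (t = 28.91):
  G = 99.47·ln 28.91 − 161.1 = 99.47·3.3642 − 161.1 = 173.536.
At 7850 K (t = 78.5):
  G = 288.1·(78.5 − 60)^(-0.07551) = 288.1·18.5^(-0.07551) = 288.1·0.80226 = 231.131.
Gain = 231.131 / 173.536 = 1.3319 → 1.332.

1.332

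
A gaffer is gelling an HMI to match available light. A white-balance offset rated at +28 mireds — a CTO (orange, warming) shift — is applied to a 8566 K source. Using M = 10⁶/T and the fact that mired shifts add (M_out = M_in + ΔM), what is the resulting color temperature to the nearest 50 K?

6900 K

M_in = 10⁶/8566 = 116.74 mireds.
M_out = 116.74 + (+28) = 144.74 mireds.
T_out = 10⁶/144.74 = 6908.9 K → 6900 K.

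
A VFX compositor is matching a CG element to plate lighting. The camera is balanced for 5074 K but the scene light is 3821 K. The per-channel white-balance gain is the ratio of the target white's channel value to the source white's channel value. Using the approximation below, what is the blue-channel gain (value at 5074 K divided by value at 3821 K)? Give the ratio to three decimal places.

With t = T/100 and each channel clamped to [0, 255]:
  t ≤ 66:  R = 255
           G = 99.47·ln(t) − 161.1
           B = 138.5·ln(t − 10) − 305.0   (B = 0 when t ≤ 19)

At 3821 K (t = 38.21):
  B = 138.5·ln(38.21 − 10) − 305.0 = 138.5·ln 28.21 − 305.0 = 138.5·3.3397 − 305.0 = 157.545.
At 5074 K (t = 50.74):
  B = 138.5·ln(50.74 − 10) − 305.0 = 138.5·ln 40.74 − 305.0 = 138.5·3.7072 − 305.0 = 208.449.
Gain = 208.449 / 157.545 = 1.3231 → 1.323.

1.323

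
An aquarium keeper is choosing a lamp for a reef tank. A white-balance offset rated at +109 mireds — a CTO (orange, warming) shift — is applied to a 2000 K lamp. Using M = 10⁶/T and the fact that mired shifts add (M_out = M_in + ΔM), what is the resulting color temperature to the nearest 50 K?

M_in = 10⁶/2000 = 500.00 mireds.
M_out = 500.00 + (+109) = 609.00 mireds.
T_out = 10⁶/609.00 = 1642.0 K → 1650 K.

1650 K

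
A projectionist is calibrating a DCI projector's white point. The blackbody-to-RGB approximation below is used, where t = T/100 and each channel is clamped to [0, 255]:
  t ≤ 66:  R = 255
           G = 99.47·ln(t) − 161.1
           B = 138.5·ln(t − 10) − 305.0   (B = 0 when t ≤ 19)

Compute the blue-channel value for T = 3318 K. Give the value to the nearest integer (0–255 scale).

130

t = 3318/100 = 33.18; the t ≤ 66 branch applies.
B = 138.5·ln(33.18 − 10) − 305.0 = 138.5·ln 23.18 − 305.0 = 138.5·3.1433 − 305.0 = 130.346.
Rounded: 130.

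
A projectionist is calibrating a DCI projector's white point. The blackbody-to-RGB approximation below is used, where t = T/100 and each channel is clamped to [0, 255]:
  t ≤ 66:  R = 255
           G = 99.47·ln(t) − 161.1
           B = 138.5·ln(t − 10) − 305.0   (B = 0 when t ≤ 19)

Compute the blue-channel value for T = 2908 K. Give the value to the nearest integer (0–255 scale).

t = 2908/100 = 29.08; the t ≤ 66 branch applies.
B = 138.5·ln(29.08 − 10) − 305.0 = 138.5·ln 19.08 − 305.0 = 138.5·2.9486 − 305.0 = 103.387.
Rounded: 103.

103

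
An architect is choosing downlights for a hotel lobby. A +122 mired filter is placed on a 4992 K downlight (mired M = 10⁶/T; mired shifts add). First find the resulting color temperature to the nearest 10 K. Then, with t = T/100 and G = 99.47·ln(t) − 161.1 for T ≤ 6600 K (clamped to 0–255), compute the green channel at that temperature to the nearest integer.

180

M_in = 10⁶/4992 = 200.32; M_out = 200.32 + (+122) = 322.32.
T_out = 10⁶/322.32 = 3102.5 K → 3100 K; t = 31.
G = 99.47·ln 31 − 161.1 = 99.47·3.4340 − 161.1 = 180.479.
Rounded: 180.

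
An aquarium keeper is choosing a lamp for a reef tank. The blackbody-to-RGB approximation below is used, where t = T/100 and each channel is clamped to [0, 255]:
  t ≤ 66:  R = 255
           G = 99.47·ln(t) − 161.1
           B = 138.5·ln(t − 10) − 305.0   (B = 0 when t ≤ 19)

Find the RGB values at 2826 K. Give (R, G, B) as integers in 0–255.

(255, 171, 97)

t = 2826/100 = 28.26; the t ≤ 66 branch applies.
R = 255 by definition for t ≤ 66.
G = 99.47·ln 28.26 − 161.1 = 99.47·3.3414 − 161.1 = 171.274.
B = 138.5·ln(28.26 − 10) − 305.0 = 138.5·ln 18.26 − 305.0 = 138.5·2.9047 − 305.0 = 97.303.
Rounded: (255, 171, 97).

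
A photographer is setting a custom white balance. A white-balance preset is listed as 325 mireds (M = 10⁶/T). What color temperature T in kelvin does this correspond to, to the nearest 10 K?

T = 10⁶ / 325 = 3076.92 K → 3080 K.

3080 K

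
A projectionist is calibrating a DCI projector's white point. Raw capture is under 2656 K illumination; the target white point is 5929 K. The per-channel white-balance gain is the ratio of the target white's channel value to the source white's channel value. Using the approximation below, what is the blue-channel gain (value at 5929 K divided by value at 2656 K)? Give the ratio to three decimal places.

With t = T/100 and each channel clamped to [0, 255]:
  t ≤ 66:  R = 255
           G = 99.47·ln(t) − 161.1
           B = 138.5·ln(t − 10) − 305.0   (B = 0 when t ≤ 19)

2.803

At 2656 K (t = 26.56):
  B = 138.5·ln(26.56 − 10) − 305.0 = 138.5·ln 16.56 − 305.0 = 138.5·2.8070 − 305.0 = 83.768.
At 5929 K (t = 59.29):
  B = 138.5·ln(59.29 − 10) − 305.0 = 138.5·ln 49.29 − 305.0 = 138.5·3.8977 − 305.0 = 234.834.
Gain = 234.834 / 83.768 = 2.8034 → 2.803.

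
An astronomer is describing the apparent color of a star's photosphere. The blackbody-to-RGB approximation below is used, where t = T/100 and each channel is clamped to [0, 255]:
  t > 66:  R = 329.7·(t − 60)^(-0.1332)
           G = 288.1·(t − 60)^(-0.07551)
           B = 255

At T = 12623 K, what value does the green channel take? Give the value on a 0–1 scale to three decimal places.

0.823

t = 12623/100 = 126.23; the t > 66 branch applies.
G = 288.1·(126.23 − 60)^(-0.07551) = 288.1·66.23^(-0.07551) = 288.1·0.72861 = 209.911.
On a 0–1 scale: 209.911/255 = 0.8232 → 0.823.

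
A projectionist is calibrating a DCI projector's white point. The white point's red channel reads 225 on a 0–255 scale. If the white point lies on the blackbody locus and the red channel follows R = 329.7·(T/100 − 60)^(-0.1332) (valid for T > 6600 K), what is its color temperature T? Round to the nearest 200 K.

7800 K

(t − 60)^(-0.1332) = 225/329.7 = 0.68244.
t − 60 = 0.68244^(1/-0.1332) = 0.68244^(-7.508) = 17.610, so t = 77.610.
T = 100·t = 7761 K → 7800 K to the nearest 200 K.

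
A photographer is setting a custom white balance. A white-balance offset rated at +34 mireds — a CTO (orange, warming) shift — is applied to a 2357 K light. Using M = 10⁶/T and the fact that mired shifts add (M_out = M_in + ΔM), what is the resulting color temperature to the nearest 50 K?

M_in = 10⁶/2357 = 424.27 mireds.
M_out = 424.27 + (+34) = 458.27 mireds.
T_out = 10⁶/458.27 = 2182.1 K → 2200 K.

2200 K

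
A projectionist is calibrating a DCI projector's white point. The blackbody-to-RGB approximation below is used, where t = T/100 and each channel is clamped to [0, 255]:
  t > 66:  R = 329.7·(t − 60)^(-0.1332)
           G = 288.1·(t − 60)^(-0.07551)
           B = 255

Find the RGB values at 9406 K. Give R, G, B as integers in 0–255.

t = 9406/100 = 94.06; the t > 66 branch applies.
R = 329.7·(94.06 − 60)^(-0.1332) = 329.7·34.06^(-0.1332) = 329.7·0.62504 = 206.074.
G = 288.1·(94.06 − 60)^(-0.07551) = 288.1·34.06^(-0.07551) = 288.1·0.76613 = 220.721.
B = 255 by definition for t > 66.
Rounded: (206, 221, 255).

R=206, G=221, B=255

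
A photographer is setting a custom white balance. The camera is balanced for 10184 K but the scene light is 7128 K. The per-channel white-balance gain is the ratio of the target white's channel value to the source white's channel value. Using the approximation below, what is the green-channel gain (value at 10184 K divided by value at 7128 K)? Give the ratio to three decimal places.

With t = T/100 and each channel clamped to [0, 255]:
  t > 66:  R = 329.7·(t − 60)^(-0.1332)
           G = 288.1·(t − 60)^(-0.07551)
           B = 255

At 7128 K (t = 71.28):
  G = 288.1·(71.28 − 60)^(-0.07551) = 288.1·11.28^(-0.07551) = 288.1·0.83280 = 239.929.
At 10184 K (t = 101.84):
  G = 288.1·(101.84 − 60)^(-0.07551) = 288.1·41.84^(-0.07551) = 288.1·0.75432 = 217.319.
Gain = 217.319 / 239.929 = 0.9058 → 0.906.

0.906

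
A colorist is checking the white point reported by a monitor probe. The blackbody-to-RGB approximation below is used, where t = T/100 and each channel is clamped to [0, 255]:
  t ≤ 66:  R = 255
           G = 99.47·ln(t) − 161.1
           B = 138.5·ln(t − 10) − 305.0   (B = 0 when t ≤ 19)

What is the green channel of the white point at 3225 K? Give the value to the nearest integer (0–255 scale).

t = 3225/100 = 32.25; the t ≤ 66 branch applies.
G = 99.47·ln 32.25 − 161.1 = 99.47·3.4735 − 161.1 = 184.411.
Rounded: 184.

184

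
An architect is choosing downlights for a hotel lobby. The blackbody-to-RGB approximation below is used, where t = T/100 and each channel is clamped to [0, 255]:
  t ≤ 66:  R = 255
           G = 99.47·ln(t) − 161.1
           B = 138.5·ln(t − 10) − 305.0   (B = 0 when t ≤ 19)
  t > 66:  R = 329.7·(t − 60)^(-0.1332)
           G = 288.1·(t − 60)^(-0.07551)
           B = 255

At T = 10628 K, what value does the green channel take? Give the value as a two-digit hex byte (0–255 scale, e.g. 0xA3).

0xD8

t = 10628/100 = 106.28; the t > 66 branch applies.
G = 288.1·(106.28 − 60)^(-0.07551) = 288.1·46.28^(-0.07551) = 288.1·0.74859 = 215.670.
Rounded: 216; in hex, 0xD8.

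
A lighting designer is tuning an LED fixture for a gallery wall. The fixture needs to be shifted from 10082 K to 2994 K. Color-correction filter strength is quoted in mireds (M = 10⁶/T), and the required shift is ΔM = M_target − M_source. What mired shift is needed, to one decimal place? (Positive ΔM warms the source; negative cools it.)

M_source = 10⁶/10082 = 99.187; M_target = 10⁶/2994 = 334.001.
ΔM = 334.001 − 99.187 = 234.815 → +234.8 mireds, a warming shift.

+234.8 mireds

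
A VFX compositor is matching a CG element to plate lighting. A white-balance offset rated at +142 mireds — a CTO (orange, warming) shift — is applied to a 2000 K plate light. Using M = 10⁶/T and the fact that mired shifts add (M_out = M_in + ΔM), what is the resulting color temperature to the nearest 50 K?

1550 K

M_in = 10⁶/2000 = 500.00 mireds.
M_out = 500.00 + (+142) = 642.00 mireds.
T_out = 10⁶/642.00 = 1557.6 K → 1550 K.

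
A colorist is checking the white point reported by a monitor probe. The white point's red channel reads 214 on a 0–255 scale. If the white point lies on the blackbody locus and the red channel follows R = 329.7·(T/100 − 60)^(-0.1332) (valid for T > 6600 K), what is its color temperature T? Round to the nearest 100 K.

8600 K

(t − 60)^(-0.1332) = 214/329.7 = 0.64907.
t − 60 = 0.64907^(1/-0.1332) = 0.64907^(-7.508) = 25.657, so t = 85.657.
T = 100·t = 8566 K → 8600 K to the nearest 100 K.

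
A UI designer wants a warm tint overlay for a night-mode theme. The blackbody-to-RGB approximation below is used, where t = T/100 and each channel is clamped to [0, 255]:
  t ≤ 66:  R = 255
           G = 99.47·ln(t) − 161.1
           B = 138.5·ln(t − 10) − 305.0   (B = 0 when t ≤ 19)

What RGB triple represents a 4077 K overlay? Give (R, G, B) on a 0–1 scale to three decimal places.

t = 4077/100 = 40.77; the t ≤ 66 branch applies.
R = 255 by definition for t ≤ 66.
G = 99.47·ln 40.77 − 161.1 = 99.47·3.7079 − 161.1 = 207.729.
B = 138.5·ln(40.77 − 10) − 305.0 = 138.5·ln 30.77 − 305.0 = 138.5·3.4265 − 305.0 = 169.576.
Dividing each by 255: (1.0000, 0.8146, 0.6650) → (1.000, 0.815, 0.665).

(1.000, 0.815, 0.665)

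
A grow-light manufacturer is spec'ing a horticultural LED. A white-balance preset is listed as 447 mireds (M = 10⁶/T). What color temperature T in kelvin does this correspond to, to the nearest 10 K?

T = 10⁶ / 447 = 2237.14 K → 2240 K.

2240 K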